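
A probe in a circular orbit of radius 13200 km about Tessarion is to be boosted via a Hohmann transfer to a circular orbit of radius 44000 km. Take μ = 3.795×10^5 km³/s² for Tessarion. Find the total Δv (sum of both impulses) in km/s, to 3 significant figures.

Semi-major axis of the transfer orbit: a_t = (13200 + 44000)/2 = 28600 km.
Circular speed at r₁: v₁ = √(μ/r₁) = √(3.795×10^5/13200) = 5.3619 km/s.
On the transfer ellipse at r₁, vis-viva gives v_p = √[μ(2/r₁ − 1/a_t)] = 6.6506 km/s.
First burn Δv₁ = |v_p − v₁| = 1.2887 km/s.
Circular speed at r₂: v₂ = √(μ/r₂) = 2.93684 km/s.
Transfer-orbit speed at r₂: v_a = √[μ(2/r₂ − 1/a_t)] = 1.99519 km/s.
Second burn Δv₂ = |v₂ − v_a| = 0.94165 km/s.
Δv = Δv₁ + Δv₂ = 1.2887 + 0.94165 = 2.230 km/s.

Δv = 2.23 km/s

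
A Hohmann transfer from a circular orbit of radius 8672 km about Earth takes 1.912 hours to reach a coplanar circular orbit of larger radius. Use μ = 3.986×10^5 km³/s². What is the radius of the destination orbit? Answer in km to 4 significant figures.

Transfer time t = 1.912 hours = 6883.2 s, and t = π√(a_t³/μ).
So a_t = (μ t²/π²)^(1/3) = (3.986×10^5 × (6883.2)² / π²)^(1/3) = 12415 km.
Since a_t = (r₁ + r₂)/2, r₂ = 2a_t − r₁ = 2×12415 − 8672 = 16158 km.

r₂ = 16160 km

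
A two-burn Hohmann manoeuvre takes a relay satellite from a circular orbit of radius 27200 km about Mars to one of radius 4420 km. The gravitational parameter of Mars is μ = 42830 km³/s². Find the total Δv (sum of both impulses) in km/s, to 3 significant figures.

Δv = 1.56 km/s

The Hohmann ellipse has a_t = (r₁ + r₂)/2 = 15810 km.
At r₁ the circular-orbit speed is v₁ = √(μ/r₁) = 1.25484 km/s.
Transfer-orbit speed at r₁ (v² = μ(2/r − 1/a)): v_a = √[μ(2/r₁ − 1/a_t)] = 0.663491 km/s.
First burn Δv₁ = |v_a − v₁| = 0.59135 km/s.
Circular speed at r₂: v₂ = √(μ/r₂) = 3.11288 km/s.
Transfer-orbit speed at r₂: v_p = √[μ(2/r₂ − 1/a_t)] = 4.08302 km/s.
Second burn Δv₂ = |v₂ − v_p| = 0.97014 km/s.
Total Δv = Δv₁ + Δv₂ = 1.561 km/s.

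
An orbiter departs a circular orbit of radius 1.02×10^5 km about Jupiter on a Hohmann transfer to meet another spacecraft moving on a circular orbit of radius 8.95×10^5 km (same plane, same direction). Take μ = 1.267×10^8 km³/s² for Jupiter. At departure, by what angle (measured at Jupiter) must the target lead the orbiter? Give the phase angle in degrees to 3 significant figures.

Transfer-ellipse semi-major axis a_t = (r₁ + r₂)/2 = (1.020×10^5 + 8.950×10^5)/2 = 4.985×10^5 km.
The half-period of the transfer ellipse is t = π√(a_t³/μ) = 98233 s.
Target angular speed ω₂ = √(μ/r₂³) = 1.3294×10^-5 rad/s.
Angle swept by the target during transfer: ω₂·t = 1.3059 rad = 74.82°.
Arrival is 180° from departure on the ellipse, so φ = 180° − 74.82° = 105°.

φ = 105°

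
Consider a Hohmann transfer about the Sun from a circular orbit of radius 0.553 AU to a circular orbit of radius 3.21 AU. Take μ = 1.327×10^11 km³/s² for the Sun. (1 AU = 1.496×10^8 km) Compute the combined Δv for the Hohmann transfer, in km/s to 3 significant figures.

In km: r₁ = 0.553 × 1.496×10^8 = 8.27288×10^7 km; r₂ = 3.21 × 1.496×10^8 = 4.80216×10^8 km.
Transfer-ellipse semi-major axis a_t = (r₁ + r₂)/2 = (8.27288×10^7 + 4.80216×10^8)/2 = 2.814724×10^8 km.
Circular speed at r₁: v₁ = √(μ/r₁) = √(1.327×10^11/8.27288×10^7) = 40.05 km/s.
On the transfer ellipse at r₁, v² = μ(2/r − 1/a) gives v_p = √[μ(2/r₁ − 1/a_t)] = 52.31 km/s.
First burn Δv₁ = |v_p − v₁| = 12.26 km/s.
At r₂, v₂ = √(μ/r₂) = 16.623 km/s.
Transfer-orbit speed at r₂: v_a = √[μ(2/r₂ − 1/a_t)] = 9.0121 km/s.
Second burn Δv₂ = |v₂ − v_a| = 7.611 km/s.
Δv = Δv₁ + Δv₂ = 12.26 + 7.611 = 19.87 km/s.

Δv = 19.9 km/s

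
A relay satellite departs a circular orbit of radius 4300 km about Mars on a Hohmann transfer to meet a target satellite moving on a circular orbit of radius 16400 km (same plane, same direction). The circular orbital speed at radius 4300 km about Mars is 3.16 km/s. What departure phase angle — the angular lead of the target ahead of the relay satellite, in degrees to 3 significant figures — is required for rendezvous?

From the circular-orbit relation v² = μ/r at r = 4300 km: μ = v²r = (3.16)² × 4300 = 42938.1 km³/s².
Transfer-ellipse semi-major axis a_t = (r₁ + r₂)/2 = (4300 + 16400)/2 = 10350 km.
Transfer time t = π√(a_t³/μ) = 15960 s.
Target angular speed ω₂ = √(μ/r₂³) = 9.866×10^-5 rad/s.
Angle swept by the target during transfer: ω₂·t = 1.575 rad = 90.24°.
Arrival is 180° from departure on the ellipse, so φ = 180° − 90.24° = 89.8°.

φ = 89.8°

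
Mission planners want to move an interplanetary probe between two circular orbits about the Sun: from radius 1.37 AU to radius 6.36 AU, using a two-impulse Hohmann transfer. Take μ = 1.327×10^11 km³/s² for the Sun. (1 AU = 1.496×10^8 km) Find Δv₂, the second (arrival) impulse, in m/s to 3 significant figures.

In km: r₁ = 1.37 × 1.496×10^8 = 2.04952×10^8 km; r₂ = 6.36 × 1.496×10^8 = 9.51456×10^8 km.
The Hohmann ellipse has a_t = (r₁ + r₂)/2 = 5.78204×10^8 km.
Circular speed at r = 9.51456×10^8 km: v_c = √(μ/r) = 11.81 km/s.
Transfer-orbit speed at the same r (vis-viva, a = a_t): v_t = √[μ(2/r − 1/a_t)] = 7.031 km/s.
Δv₂ = |v_t − v_c| = |7.031 − 11.81| = 4.779 km/s.

Δv₂ = 4780 m/s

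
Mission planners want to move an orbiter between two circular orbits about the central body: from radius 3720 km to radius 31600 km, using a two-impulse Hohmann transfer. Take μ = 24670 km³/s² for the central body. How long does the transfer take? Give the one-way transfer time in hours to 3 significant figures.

Transfer-ellipse semi-major axis a_t = (r₁ + r₂)/2 = (3720 + 31600)/2 = 17660 km.
Half the transfer-orbit period gives t = π√(a_t³/μ) = 46940 s.
Converting: 46940 s ÷ 3600 s/hour = 13.0 hours.

t = 13.0 hours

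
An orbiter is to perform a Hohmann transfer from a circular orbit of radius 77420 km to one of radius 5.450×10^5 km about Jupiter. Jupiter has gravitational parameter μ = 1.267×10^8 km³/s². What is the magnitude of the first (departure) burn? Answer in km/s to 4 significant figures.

Δv₁ = 13.08 km/s

Transfer-ellipse semi-major axis a_t = (r₁ + r₂)/2 = (77420 + 5.450×10^5)/2 = 3.1121×10^5 km.
Circular speed at r = 77420 km: v_c = √(μ/r) = 40.45 km/s.
Transfer-orbit speed at the same r (vis-viva, a = a_t): v_t = √[μ(2/r − 1/a_t)] = 53.53 km/s.
Δv₁ = |v_t − v_c| = |53.53 − 40.45| = 13.08 km/s.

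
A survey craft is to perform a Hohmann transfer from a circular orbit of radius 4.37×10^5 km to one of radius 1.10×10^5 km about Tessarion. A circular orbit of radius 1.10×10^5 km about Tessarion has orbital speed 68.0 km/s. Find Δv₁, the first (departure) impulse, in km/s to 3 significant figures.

From the circular-orbit relation v² = μ/r at r = 1.10×10^5 km: μ = v²r = (68.0)² × 1.10×10^5 = 5.08640×10^8 km³/s².
Semi-major axis of the transfer orbit: a_t = (4.370×10^5 + 1.100×10^5)/2 = 2.735×10^5 km.
Circular speed at r = 4.370×10^5 km: v_c = √(μ/r) = 34.12 km/s.
Transfer-orbit speed at the same r (vis-viva, a = a_t): v_t = √[μ(2/r − 1/a_t)] = 21.64 km/s.
Δv₁ = |v_t − v_c| = |21.64 − 34.12| = 12.48 km/s.

Δv₁ = 12.5 km/s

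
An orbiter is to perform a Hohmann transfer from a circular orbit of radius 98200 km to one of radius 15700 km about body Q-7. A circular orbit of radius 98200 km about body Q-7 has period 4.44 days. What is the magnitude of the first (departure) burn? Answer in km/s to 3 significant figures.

From Kepler's third law T² = 4π²r³/μ at r = 98200 km, T = 4.44 days = 4.44 × 86400 s = 3.83616×10^5 s: μ = 4π²r³/T² = 2.54039×10^5 km³/s².
Transfer-ellipse semi-major axis a_t = (r₁ + r₂)/2 = (98200 + 15700)/2 = 56950 km.
On the circular orbit at r = 98200 km, v_c = √(μ/r) = 1.6084 km/s.
Transfer-orbit speed at the same r (vis-viva, a = a_t): v_t = √[μ(2/r − 1/a_t)] = 0.84450 km/s.
Δv₁ = |v_t − v_c| = |0.84450 − 1.6084| = 0.7639 km/s.

Δv₁ = 0.764 km/s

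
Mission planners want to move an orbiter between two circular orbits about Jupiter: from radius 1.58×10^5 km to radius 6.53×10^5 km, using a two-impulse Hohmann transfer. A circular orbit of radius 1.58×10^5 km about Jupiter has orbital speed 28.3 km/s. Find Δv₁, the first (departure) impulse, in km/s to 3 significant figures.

From the circular-orbit relation v² = μ/r at r = 1.58×10^5 km: μ = v²r = (28.3)² × 1.58×10^5 = 1.26541×10^8 km³/s².
Semi-major axis of the transfer orbit: a_t = (1.580×10^5 + 6.530×10^5)/2 = 4.055×10^5 km.
On the circular orbit at r = 1.580×10^5 km, v_c = √(μ/r) = 28.300 km/s.
Transfer-orbit speed at the same r (vis-viva, a = a_t): v_t = √[μ(2/r − 1/a_t)] = 35.913 km/s.
Δv₁ = |v_t − v_c| = |35.913 − 28.300| = 7.613 km/s.

Δv₁ = 7.61 km/s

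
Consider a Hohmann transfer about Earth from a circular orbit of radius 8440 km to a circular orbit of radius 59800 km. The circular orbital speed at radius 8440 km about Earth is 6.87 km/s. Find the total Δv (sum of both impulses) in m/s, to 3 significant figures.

Δv = 3520 m/s

From the circular-orbit relation v² = μ/r at r = 8440 km: μ = v²r = (6.87)² × 8440 = 3.98342×10^5 km³/s².
Semi-major axis of the transfer orbit: a_t = (8440 + 59800)/2 = 34120 km.
At r₁ the circular-orbit speed is v₁ = √(μ/r₁) = 6.870 km/s.
Transfer-orbit speed at r₁ (v² = μ(2/r − 1/a)): v_p = √[μ(2/r₁ − 1/a_t)] = 9.095 km/s.
First burn Δv₁ = |v_p − v₁| = 2.225 km/s.
At r₂, v₂ = √(μ/r₂) = 2.581 km/s.
Transfer-orbit speed at r₂: v_a = √[μ(2/r₂ − 1/a_t)] = 1.284 km/s.
Second burn Δv₂ = |v₂ − v_a| = 1.297 km/s.
Δv = Δv₁ + Δv₂ = 2.225 + 1.297 = 3.522 km/s.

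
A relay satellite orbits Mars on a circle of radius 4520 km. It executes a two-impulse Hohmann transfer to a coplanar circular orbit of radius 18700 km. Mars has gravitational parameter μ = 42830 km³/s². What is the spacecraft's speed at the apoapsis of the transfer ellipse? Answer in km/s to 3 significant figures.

v = 0.944 km/s

Transfer-ellipse semi-major axis a_t = (r₁ + r₂)/2 = (4520 + 18700)/2 = 11610 km.
At apoapsis, r = 18700 km.
Vis-viva: v = √[μ(2/r − 1/a_t)] = √[42830 × (2/18700 − 1/11610)] = 0.9443 km/s.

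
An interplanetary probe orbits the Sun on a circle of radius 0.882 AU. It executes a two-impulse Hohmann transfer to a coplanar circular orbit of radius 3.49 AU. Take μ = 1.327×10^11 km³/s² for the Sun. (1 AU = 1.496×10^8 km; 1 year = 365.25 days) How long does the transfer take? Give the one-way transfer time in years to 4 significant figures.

t = 1.616 years

In km: r₁ = 0.882 × 1.496×10^8 = 1.319472×10^8 km; r₂ = 3.49 × 1.496×10^8 = 5.22104×10^8 km.
Semi-major axis of the transfer orbit: a_t = (1.319472×10^8 + 5.22104×10^8)/2 = 3.270256×10^8 km.
Transfer time t = π√(a_t³/μ) = π√((3.270256×10^8)³ / 1.327×10^11) = 5.100×10^7 s.
Converting: 5.100×10^7 s ÷ 3.15576×10^7 s/year (365.25 × 86400) = 1.616 years.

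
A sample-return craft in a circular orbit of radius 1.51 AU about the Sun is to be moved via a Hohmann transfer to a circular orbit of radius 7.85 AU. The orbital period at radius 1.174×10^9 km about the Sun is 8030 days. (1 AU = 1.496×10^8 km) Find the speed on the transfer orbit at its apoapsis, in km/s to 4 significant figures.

v = 6.038 km/s

From Kepler's third law T² = 4π²r³/μ at r = 1.174×10^9 km, T = 8030 days = 8030 × 86400 s = 6.93792×10^8 s: μ = 4π²r³/T² = 1.32711×10^11 km³/s².
In km: r₁ = 1.51 × 1.496×10^8 = 2.25896×10^8 km; r₂ = 7.85 × 1.496×10^8 = 1.17436×10^9 km.
The Hohmann ellipse has a_t = (r₁ + r₂)/2 = 7.00128×10^8 km.
The apoapsis of the transfer ellipse is at r = 1.17436×10^9 km.
From the vis-viva equation, v = √[μ(2/r − 1/a_t)] = 6.038 km/s.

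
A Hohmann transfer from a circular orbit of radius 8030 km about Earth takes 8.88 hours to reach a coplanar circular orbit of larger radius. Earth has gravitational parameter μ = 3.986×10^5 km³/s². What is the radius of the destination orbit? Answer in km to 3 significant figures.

r₂ = 61100 km

Transfer time t = 8.88 hours = 31968 s, and t = π√(a_t³/μ).
So a_t = (μ t²/π²)^(1/3) = (3.986×10^5 × (31968)² / π²)^(1/3) = 34559 km.
Since a_t = (r₁ + r₂)/2, r₂ = 2a_t − r₁ = 2×34559 − 8030 = 61088 km.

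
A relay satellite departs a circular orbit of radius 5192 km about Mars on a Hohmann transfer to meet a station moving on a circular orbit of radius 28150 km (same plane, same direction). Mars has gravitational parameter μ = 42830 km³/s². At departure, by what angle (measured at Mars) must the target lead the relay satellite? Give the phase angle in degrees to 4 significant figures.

φ = 97.97°

Semi-major axis of the transfer orbit: a_t = (5192 + 28150)/2 = 16671 km.
Transfer time t = π√(a_t³/μ) = 32675.2 s.
Target angular speed ω₂ = √(μ/r₂³) = 4.38184×10^-5 rad/s.
Angle swept by the target during transfer: ω₂·t = 1.43177 rad = 82.03°.
The relay satellite traverses 180° on the transfer ellipse, so the target must lead by 180° − 82.03° = 97.97°.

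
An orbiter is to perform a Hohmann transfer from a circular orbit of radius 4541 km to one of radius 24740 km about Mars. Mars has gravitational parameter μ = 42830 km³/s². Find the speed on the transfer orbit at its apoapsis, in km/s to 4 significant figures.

v = 0.7328 km/s

The Hohmann ellipse has a_t = (r₁ + r₂)/2 = 14640.5 km.
The apoapsis of the transfer ellipse is at r = 24740 km.
Applying v² = μ(2/r − 1/a_t): v = 0.7328 km/s.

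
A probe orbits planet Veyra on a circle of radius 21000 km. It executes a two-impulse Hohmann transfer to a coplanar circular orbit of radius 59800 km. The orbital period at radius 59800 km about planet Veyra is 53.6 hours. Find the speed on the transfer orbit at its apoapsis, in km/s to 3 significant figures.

v = 1.40 km/s

From Kepler's third law T² = 4π²r³/μ at r = 59800 km, T = 53.6 hours = 53.6 × 3600 s = 1.9296×10^5 s: μ = 4π²r³/T² = 2.26740×10^5 km³/s².
The Hohmann ellipse has a_t = (r₁ + r₂)/2 = 40400 km.
At apoapsis, r = 59800 km.
Vis-viva: v = √[μ(2/r − 1/a_t)] = √[2.26740×10^5 × (2/59800 − 1/40400)] = 1.404 km/s.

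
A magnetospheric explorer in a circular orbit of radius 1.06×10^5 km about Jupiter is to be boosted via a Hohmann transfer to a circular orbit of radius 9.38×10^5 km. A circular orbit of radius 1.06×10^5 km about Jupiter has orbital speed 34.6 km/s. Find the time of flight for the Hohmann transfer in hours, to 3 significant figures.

From the circular-orbit relation v² = μ/r at r = 1.06×10^5 km: μ = v²r = (34.6)² × 1.06×10^5 = 1.26899×10^8 km³/s².
Transfer-ellipse semi-major axis a_t = (r₁ + r₂)/2 = (1.060×10^5 + 9.380×10^5)/2 = 5.220×10^5 km.
Half the transfer-orbit period gives t = π√(a_t³/μ) = 1.052×10^5 s.
Converting: 1.052×10^5 s ÷ 3600 s/hour = 29.2 hours.

t = 29.2 hours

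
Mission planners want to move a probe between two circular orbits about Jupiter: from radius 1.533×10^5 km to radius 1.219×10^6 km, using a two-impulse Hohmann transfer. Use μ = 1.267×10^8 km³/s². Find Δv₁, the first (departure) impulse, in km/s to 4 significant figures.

Δv₁ = 9.570 km/s

Semi-major axis of the transfer orbit: a_t = (1.533×10^5 + 1.219×10^6)/2 = 6.8615×10^5 km.
Circular speed at r = 1.533×10^5 km: v_c = √(μ/r) = 28.75 km/s.
Vis-viva on the transfer ellipse at r = 1.533×10^5 km gives v_t = √[μ(2/r − 1/a_t)] = 38.32 km/s.
Δv₁ = |v_t − v_c| = |38.32 − 28.75| = 9.570 km/s.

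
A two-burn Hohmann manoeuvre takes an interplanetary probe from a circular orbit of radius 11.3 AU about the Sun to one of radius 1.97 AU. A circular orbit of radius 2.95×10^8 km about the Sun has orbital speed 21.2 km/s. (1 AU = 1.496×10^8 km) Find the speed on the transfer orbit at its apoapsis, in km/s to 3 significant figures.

From the circular-orbit relation v² = μ/r at r = 2.95×10^8 km: μ = v²r = (21.2)² × 2.95×10^8 = 1.32585×10^11 km³/s².
In km: r₁ = 11.3 × 1.496×10^8 = 1.69048×10^9 km; r₂ = 1.97 × 1.496×10^8 = 2.94712×10^8 km.
Semi-major axis of the transfer orbit: a_t = (1.69048×10^9 + 2.94712×10^8)/2 = 9.92596×10^8 km.
At apoapsis, r = 1.69048×10^9 km.
From the vis-viva equation, v = √[μ(2/r − 1/a_t)] = 4.826 km/s.

v = 4.83 km/s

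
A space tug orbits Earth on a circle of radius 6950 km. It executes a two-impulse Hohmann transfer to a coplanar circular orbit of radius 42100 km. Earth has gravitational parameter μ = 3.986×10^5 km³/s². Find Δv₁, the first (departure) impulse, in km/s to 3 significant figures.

Δv₁ = 2.35 km/s

Semi-major axis of the transfer orbit: a_t = (6950 + 42100)/2 = 24525 km.
Circular speed at r = 6950 km: v_c = √(μ/r) = 7.573 km/s.
Transfer-orbit speed at the same r (vis-viva, a = a_t): v_t = √[μ(2/r − 1/a_t)] = 9.922 km/s.
Δv₁ = |v_t − v_c| = |9.922 − 7.573| = 2.349 km/s.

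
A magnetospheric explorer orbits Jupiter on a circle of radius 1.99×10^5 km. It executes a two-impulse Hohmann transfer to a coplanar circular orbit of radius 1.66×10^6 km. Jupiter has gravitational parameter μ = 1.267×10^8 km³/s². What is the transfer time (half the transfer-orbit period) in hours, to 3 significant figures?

t = 69.5 hours

Transfer-ellipse semi-major axis a_t = (r₁ + r₂)/2 = (1.990×10^5 + 1.660×10^6)/2 = 9.295×10^5 km.
Transfer time t = π√(a_t³/μ) = π√((9.295×10^5)³ / 1.267×10^8) = 2.501×10^5 s.
Converting: 2.501×10^5 s ÷ 3600 s/hour = 69.5 hours.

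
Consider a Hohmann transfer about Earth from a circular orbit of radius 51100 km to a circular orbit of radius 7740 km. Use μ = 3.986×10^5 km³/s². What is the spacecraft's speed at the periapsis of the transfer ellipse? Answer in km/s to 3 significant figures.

v = 9.46 km/s

The Hohmann ellipse has a_t = (r₁ + r₂)/2 = 29420 km.
At periapsis, r = 7740 km.
Applying v² = μ(2/r − 1/a_t): v = 9.458 km/s.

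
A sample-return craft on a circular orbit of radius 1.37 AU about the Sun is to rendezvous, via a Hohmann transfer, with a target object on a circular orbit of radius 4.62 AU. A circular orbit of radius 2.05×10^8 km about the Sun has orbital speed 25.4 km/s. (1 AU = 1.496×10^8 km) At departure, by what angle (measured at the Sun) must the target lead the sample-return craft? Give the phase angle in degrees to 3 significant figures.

φ = 86.0°

From the circular-orbit relation v² = μ/r at r = 2.05×10^8 km: μ = v²r = (25.4)² × 2.05×10^8 = 1.32258×10^11 km³/s².
In km: r₁ = 1.37 × 1.496×10^8 = 2.04952×10^8 km; r₂ = 4.62 × 1.496×10^8 = 6.91152×10^8 km.
Transfer-ellipse semi-major axis a_t = (r₁ + r₂)/2 = (2.04952×10^8 + 6.91152×10^8)/2 = 4.48052×10^8 km.
The half-period of the transfer ellipse is t = π√(a_t³/μ) = 8.19279×10^7 s.
The target's mean motion on its circular orbit is ω₂ = √(μ/r₂³) = 2.00148×10^-8 rad/s.
Angle swept by the target during transfer: ω₂·t = 1.63977 rad = 93.952°.
Arrival is 180° from departure on the ellipse, so φ = 180° − 93.952° = 86.0°.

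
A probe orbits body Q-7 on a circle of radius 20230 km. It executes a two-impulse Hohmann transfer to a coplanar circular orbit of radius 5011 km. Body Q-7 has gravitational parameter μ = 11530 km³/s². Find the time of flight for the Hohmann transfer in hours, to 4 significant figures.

Transfer-ellipse semi-major axis a_t = (r₁ + r₂)/2 = (20230 + 5011)/2 = 12620.5 km.
By Kepler's third law the transfer-orbit period is T = 2π√(a_t³/μ), so t = T/2 = 41480 s.
Converting: 41480 s ÷ 3600 s/hour = 11.52 hours.

t = 11.52 hours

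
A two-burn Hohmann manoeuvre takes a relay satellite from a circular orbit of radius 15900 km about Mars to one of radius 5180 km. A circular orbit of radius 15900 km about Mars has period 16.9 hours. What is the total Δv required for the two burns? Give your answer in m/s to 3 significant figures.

From Kepler's third law T² = 4π²r³/μ at r = 15900 km, T = 16.9 hours = 16.9 × 3600 s = 60840 s: μ = 4π²r³/T² = 42871.9 km³/s².
The Hohmann ellipse has a_t = (r₁ + r₂)/2 = 10540 km.
At r₁ the circular-orbit speed is v₁ = √(μ/r₁) = 1.6421 km/s.
On the transfer ellipse at r₁, v² = μ(2/r − 1/a) gives v_a = √[μ(2/r₁ − 1/a_t)] = 1.1512 km/s.
First burn Δv₁ = |v_a − v₁| = 0.49090 km/s.
Circular speed at r₂: v₂ = √(μ/r₂) = 2.87688 km/s.
Transfer-orbit speed at r₂: v_p = √[μ(2/r₂ − 1/a_t)] = 3.53346 km/s.
Second burn Δv₂ = |v₂ − v_p| = 0.65658 km/s.
Δv = Δv₁ + Δv₂ = 0.49090 + 0.65658 = 1.147 km/s.

Δv = 1150 m/s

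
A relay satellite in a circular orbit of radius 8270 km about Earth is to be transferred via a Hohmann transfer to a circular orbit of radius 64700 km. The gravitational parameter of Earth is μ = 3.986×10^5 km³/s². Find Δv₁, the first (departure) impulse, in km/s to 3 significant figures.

Δv₁ = 2.30 km/s

The Hohmann ellipse has a_t = (r₁ + r₂)/2 = 36485 km.
On the circular orbit at r = 8270 km, v_c = √(μ/r) = 6.9425 km/s.
Vis-viva on the transfer ellipse at r = 8270 km gives v_t = √[μ(2/r − 1/a_t)] = 9.2451 km/s.
Δv₁ = |v_t − v_c| = |9.2451 − 6.9425| = 2.303 km/s.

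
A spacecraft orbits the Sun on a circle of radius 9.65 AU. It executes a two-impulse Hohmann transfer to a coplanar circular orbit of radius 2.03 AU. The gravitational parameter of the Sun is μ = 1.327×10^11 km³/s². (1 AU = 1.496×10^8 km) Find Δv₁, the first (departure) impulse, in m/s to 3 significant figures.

In km: r₁ = 9.65 × 1.496×10^8 = 1.44364×10^9 km; r₂ = 2.03 × 1.496×10^8 = 3.03688×10^8 km.
Transfer-ellipse semi-major axis a_t = (r₁ + r₂)/2 = (1.44364×10^9 + 3.03688×10^8)/2 = 8.73664×10^8 km.
On the circular orbit at r = 1.44364×10^9 km, v_c = √(μ/r) = 9.588 km/s.
Vis-viva on the transfer ellipse at r = 1.44364×10^9 km gives v_t = √[μ(2/r − 1/a_t)] = 5.653 km/s.
Δv₁ = |v_t − v_c| = |5.653 − 9.588| = 3.935 km/s.

Δv₁ = 3930 m/s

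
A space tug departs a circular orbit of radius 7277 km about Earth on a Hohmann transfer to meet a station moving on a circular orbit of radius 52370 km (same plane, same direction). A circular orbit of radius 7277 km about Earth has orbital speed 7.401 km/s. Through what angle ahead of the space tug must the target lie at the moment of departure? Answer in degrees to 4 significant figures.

φ = 102.6°

From the circular-orbit relation v² = μ/r at r = 7277 km: μ = v²r = (7.401)² × 7277 = 3.98596×10^5 km³/s².
Semi-major axis of the transfer orbit: a_t = (7277 + 52370)/2 = 29823.5 km.
Transfer time t = π√(a_t³/μ) = 25628 s.
Target angular speed ω₂ = √(μ/r₂³) = 5.2680×10^-5 rad/s.
Angle swept by the target during transfer: ω₂·t = 1.3501 rad = 77.355°.
Arrival is 180° from departure on the ellipse, so φ = 180° − 77.355° = 102.6°.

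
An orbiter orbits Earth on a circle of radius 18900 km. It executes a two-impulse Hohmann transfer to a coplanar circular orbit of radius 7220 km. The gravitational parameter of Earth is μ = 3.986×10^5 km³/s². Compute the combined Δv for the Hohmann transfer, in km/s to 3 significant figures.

Δv = 2.69 km/s

The Hohmann ellipse has a_t = (r₁ + r₂)/2 = 13060 km.
At r₁ the circular-orbit speed is v₁ = √(μ/r₁) = 4.5924 km/s.
Transfer-orbit speed at r₁ (vis-viva equation): v_a = √[μ(2/r₁ − 1/a_t)] = 3.4146 km/s.
First burn Δv₁ = |v_a − v₁| = 1.178 km/s.
Circular speed at r₂: v₂ = √(μ/r₂) = 7.430 km/s.
Transfer-orbit speed at r₂: v_p = √[μ(2/r₂ − 1/a_t)] = 8.938 km/s.
Second burn Δv₂ = |v₂ − v_p| = 1.508 km/s.
Δv = Δv₁ + Δv₂ = 1.178 + 1.508 = 2.686 km/s.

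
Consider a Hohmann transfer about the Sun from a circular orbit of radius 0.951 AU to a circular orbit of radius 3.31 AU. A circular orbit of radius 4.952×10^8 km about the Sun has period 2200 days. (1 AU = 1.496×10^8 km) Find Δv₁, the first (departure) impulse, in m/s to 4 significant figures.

Δv₁ = 7526 m/s

From Kepler's third law T² = 4π²r³/μ at r = 4.952×10^8 km, T = 2200 days = 2200 × 86400 s = 1.9008×10^8 s: μ = 4π²r³/T² = 1.32687×10^11 km³/s².
In km: r₁ = 0.951 × 1.496×10^8 = 1.422696×10^8 km; r₂ = 3.31 × 1.496×10^8 = 4.95176×10^8 km.
Transfer-ellipse semi-major axis a_t = (r₁ + r₂)/2 = (1.422696×10^8 + 4.95176×10^8)/2 = 3.187228×10^8 km.
On the circular orbit at r = 1.422696×10^8 km, v_c = √(μ/r) = 30.5392 km/s.
Vis-viva on the transfer ellipse at r = 1.422696×10^8 km gives v_t = √[μ(2/r − 1/a_t)] = 38.0655 km/s.
Δv₁ = |v_t − v_c| = |38.0655 − 30.5392| = 7.526 km/s.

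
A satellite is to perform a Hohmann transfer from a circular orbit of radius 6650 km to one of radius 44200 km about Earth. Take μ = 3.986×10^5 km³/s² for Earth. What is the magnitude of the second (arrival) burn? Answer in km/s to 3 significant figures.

The Hohmann ellipse has a_t = (r₁ + r₂)/2 = 25425 km.
Circular speed at r = 44200 km: v_c = √(μ/r) = 3.003 km/s.
Vis-viva on the transfer ellipse at r = 44200 km gives v_t = √[μ(2/r − 1/a_t)] = 1.536 km/s.
Δv₂ = |v_t − v_c| = |1.536 − 3.003| = 1.467 km/s.

Δv₂ = 1.47 km/s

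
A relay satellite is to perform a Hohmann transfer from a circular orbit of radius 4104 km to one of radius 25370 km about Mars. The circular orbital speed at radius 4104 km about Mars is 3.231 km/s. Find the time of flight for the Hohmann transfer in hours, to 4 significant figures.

t = 7.543 hours

From the circular-orbit relation v² = μ/r at r = 4104 km: μ = v²r = (3.231)² × 4104 = 42843.1 km³/s².
The Hohmann ellipse has a_t = (r₁ + r₂)/2 = 14737 km.
Transfer time t = π√(a_t³/μ) = π√((14737)³ / 42843.1) = 27153.3 s.
Converting: 27153.3 s ÷ 3600 s/hour = 7.543 hours.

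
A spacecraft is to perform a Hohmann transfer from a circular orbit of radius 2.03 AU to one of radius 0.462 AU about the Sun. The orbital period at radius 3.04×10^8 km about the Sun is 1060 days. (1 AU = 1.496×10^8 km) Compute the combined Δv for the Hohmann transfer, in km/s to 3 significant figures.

Δv = 20.3 km/s

From Kepler's third law T² = 4π²r³/μ at r = 3.04×10^8 km, T = 1060 days = 1060 × 86400 s = 9.1584×10^7 s: μ = 4π²r³/T² = 1.32233×10^11 km³/s².
In km: r₁ = 2.03 × 1.496×10^8 = 3.03688×10^8 km; r₂ = 0.462 × 1.496×10^8 = 6.91152×10^7 km.
Transfer-ellipse semi-major axis a_t = (r₁ + r₂)/2 = (3.03688×10^8 + 6.91152×10^7)/2 = 1.864016×10^8 km.
At r₁ the circular-orbit speed is v₁ = √(μ/r₁) = 20.867 km/s.
Transfer-orbit speed at r₁ (v² = μ(2/r − 1/a)): v_a = √[μ(2/r₁ − 1/a_t)] = 12.706 km/s.
First burn Δv₁ = |v_a − v₁| = 8.161 km/s.
At r₂, v₂ = √(μ/r₂) = 43.74 km/s.
Transfer-orbit speed at r₂: v_p = √[μ(2/r₂ − 1/a_t)] = 55.83 km/s.
Second burn Δv₂ = |v₂ − v_p| = 12.09 km/s.
Δv = Δv₁ + Δv₂ = 8.161 + 12.09 = 20.25 km/s.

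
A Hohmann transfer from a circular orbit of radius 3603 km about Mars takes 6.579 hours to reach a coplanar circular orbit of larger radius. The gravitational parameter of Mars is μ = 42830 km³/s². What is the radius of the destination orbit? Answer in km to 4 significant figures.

Transfer time t = 6.579 hours = 23684.4 s, and t = π√(a_t³/μ).
So a_t = (μ t²/π²)^(1/3) = (42830 × (23684.4)² / π²)^(1/3) = 13452 km.
Since a_t = (r₁ + r₂)/2, r₂ = 2a_t − r₁ = 2×13452 − 3603 = 23301 km.

r₂ = 23300 km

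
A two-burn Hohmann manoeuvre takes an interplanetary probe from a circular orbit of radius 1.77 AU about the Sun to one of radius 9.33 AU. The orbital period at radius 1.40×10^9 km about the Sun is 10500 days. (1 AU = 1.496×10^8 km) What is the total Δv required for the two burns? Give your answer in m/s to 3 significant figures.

Δv = 10800 m/s

From Kepler's third law T² = 4π²r³/μ at r = 1.40×10^9 km, T = 10500 days = 10500 × 86400 s = 9.072×10^8 s: μ = 4π²r³/T² = 1.31625×10^11 km³/s².
In km: r₁ = 1.77 × 1.496×10^8 = 2.64792×10^8 km; r₂ = 9.33 × 1.496×10^8 = 1.395768×10^9 km.
Transfer-ellipse semi-major axis a_t = (r₁ + r₂)/2 = (2.64792×10^8 + 1.395768×10^9)/2 = 8.3028×10^8 km.
At r₁ the circular-orbit speed is v₁ = √(μ/r₁) = 22.2955 km/s.
On the transfer ellipse at r₁, vis-viva equation gives v_p = √[μ(2/r₁ − 1/a_t)] = 28.9075 km/s.
First burn Δv₁ = |v_p − v₁| = 6.612 km/s.
Circular speed at r₂: v₂ = √(μ/r₂) = 9.711 km/s.
Transfer-orbit speed at r₂: v_a = √[μ(2/r₂ − 1/a_t)] = 5.484 km/s.
Second burn Δv₂ = |v₂ − v_a| = 4.227 km/s.
Δv = Δv₁ + Δv₂ = 6.612 + 4.227 = 10.84 km/s.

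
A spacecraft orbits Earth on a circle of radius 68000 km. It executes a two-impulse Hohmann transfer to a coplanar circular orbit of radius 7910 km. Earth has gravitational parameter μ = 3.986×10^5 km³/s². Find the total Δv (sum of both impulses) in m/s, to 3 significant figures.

The Hohmann ellipse has a_t = (r₁ + r₂)/2 = 37955 km.
Circular speed at r₁: v₁ = √(μ/r₁) = √(3.986×10^5/68000) = 2.421 km/s.
On the transfer ellipse at r₁, v² = μ(2/r − 1/a) gives v_a = √[μ(2/r₁ − 1/a_t)] = 1.105 km/s.
First burn Δv₁ = |v_a − v₁| = 1.316 km/s.
At r₂, v₂ = √(μ/r₂) = 7.099 km/s.
Transfer-orbit speed at r₂: v_p = √[μ(2/r₂ − 1/a_t)] = 9.502 km/s.
Second burn Δv₂ = |v₂ − v_p| = 2.403 km/s.
Total Δv = Δv₁ + Δv₂ = 3.719 km/s.

Δv = 3720 m/s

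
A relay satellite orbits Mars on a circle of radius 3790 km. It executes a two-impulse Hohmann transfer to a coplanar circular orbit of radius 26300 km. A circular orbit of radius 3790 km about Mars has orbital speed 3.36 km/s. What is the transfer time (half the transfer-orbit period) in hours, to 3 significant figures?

From the circular-orbit relation v² = μ/r at r = 3790 km: μ = v²r = (3.36)² × 3790 = 42787.6 km³/s².
Transfer-ellipse semi-major axis a_t = (r₁ + r₂)/2 = (3790 + 26300)/2 = 15045 km.
By Kepler's third law the transfer-orbit period is T = 2π√(a_t³/μ), so t = T/2 = 28030 s.
Converting: 28030 s ÷ 3600 s/hour = 7.79 hours.

t = 7.79 hours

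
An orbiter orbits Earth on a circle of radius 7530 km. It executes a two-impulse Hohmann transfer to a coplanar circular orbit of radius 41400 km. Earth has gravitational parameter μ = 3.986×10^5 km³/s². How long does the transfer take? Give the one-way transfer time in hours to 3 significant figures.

t = 5.29 hours

The Hohmann ellipse has a_t = (r₁ + r₂)/2 = 24465 km.
By Kepler's third law the transfer-orbit period is T = 2π√(a_t³/μ), so t = T/2 = 19040 s.
Converting: 19040 s ÷ 3600 s/hour = 5.29 hours.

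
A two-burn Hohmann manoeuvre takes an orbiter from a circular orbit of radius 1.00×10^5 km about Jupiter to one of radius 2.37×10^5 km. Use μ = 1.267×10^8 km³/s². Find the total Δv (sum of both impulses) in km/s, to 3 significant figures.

Transfer-ellipse semi-major axis a_t = (r₁ + r₂)/2 = (1.000×10^5 + 2.370×10^5)/2 = 1.685×10^5 km.
At r₁ the circular-orbit speed is v₁ = √(μ/r₁) = 35.59 km/s.
Transfer-orbit speed at r₁ (vis-viva equation): v_p = √[μ(2/r₁ − 1/a_t)] = 42.21 km/s.
First burn Δv₁ = |v_p − v₁| = 6.620 km/s.
At r₂, v₂ = √(μ/r₂) = 23.121 km/s.
Transfer-orbit speed at r₂: v_a = √[μ(2/r₂ − 1/a_t)] = 17.812 km/s.
Second burn Δv₂ = |v₂ − v_a| = 5.309 km/s.
Total Δv = Δv₁ + Δv₂ = 11.93 km/s.

Δv = 11.9 km/s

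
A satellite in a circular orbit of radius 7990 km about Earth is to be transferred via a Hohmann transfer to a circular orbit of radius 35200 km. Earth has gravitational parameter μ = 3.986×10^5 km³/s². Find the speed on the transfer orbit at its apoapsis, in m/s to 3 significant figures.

v = 2050 m/s

Transfer-ellipse semi-major axis a_t = (r₁ + r₂)/2 = (7990 + 35200)/2 = 21595 km.
At apoapsis, r = 35200 km.
Applying v² = μ(2/r − 1/a_t): v = 2.047 km/s.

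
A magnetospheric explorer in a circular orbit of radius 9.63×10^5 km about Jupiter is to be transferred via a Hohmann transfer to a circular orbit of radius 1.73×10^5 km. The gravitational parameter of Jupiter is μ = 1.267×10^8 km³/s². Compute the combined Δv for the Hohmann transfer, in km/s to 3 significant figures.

Δv = 13.3 km/s

The Hohmann ellipse has a_t = (r₁ + r₂)/2 = 5.680×10^5 km.
At r₁ the circular-orbit speed is v₁ = √(μ/r₁) = 11.47 km/s.
Transfer-orbit speed at r₁ (vis-viva equation): v_a = √[μ(2/r₁ − 1/a_t)] = 6.330 km/s.
First burn Δv₁ = |v_a − v₁| = 5.1400 km/s.
At r₂, v₂ = √(μ/r₂) = 27.0623 km/s.
Transfer-orbit speed at r₂: v_p = √[μ(2/r₂ − 1/a_t)] = 35.2374 km/s.
Second burn Δv₂ = |v₂ − v_p| = 8.1751 km/s.
Total Δv = Δv₁ + Δv₂ = 13.32 km/s.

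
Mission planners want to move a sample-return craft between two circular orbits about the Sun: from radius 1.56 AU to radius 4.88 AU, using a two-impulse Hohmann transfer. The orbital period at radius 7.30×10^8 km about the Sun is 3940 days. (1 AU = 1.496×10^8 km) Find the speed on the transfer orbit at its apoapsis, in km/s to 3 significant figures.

v = 9.38 km/s

From Kepler's third law T² = 4π²r³/μ at r = 7.30×10^8 km, T = 3940 days = 3940 × 86400 s = 3.40416×10^8 s: μ = 4π²r³/T² = 1.32528×10^11 km³/s².
In km: r₁ = 1.56 × 1.496×10^8 = 2.33376×10^8 km; r₂ = 4.88 × 1.496×10^8 = 7.30048×10^8 km.
Transfer-ellipse semi-major axis a_t = (r₁ + r₂)/2 = (2.33376×10^8 + 7.30048×10^8)/2 = 4.81712×10^8 km.
At apoapsis, r = 7.30048×10^8 km.
Applying v² = μ(2/r − 1/a_t): v = 9.378 km/s.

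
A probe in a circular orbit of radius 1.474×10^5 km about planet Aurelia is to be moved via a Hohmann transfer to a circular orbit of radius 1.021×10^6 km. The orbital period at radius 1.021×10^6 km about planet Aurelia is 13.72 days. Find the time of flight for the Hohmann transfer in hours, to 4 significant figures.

From Kepler's third law T² = 4π²r³/μ at r = 1.021×10^6 km, T = 13.72 days = 13.72 × 86400 s = 1.185408×10^6 s: μ = 4π²r³/T² = 2.99021×10^7 km³/s².
The Hohmann ellipse has a_t = (r₁ + r₂)/2 = 5.842×10^5 km.
Half the transfer-orbit period gives t = π√(a_t³/μ) = 2.5653×10^5 s.
Converting: 2.5653×10^5 s ÷ 3600 s/hour = 71.26 hours.

t = 71.26 hours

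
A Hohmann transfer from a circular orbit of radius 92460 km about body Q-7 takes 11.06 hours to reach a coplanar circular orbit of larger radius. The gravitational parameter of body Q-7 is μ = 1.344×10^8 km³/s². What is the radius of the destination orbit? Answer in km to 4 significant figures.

Transfer time t = 11.06 hours = 39816 s, and t = π√(a_t³/μ).
So a_t = (μ t²/π²)^(1/3) = (1.344×10^8 × (39816)² / π²)^(1/3) = 2.7844×10^5 km.
Since a_t = (r₁ + r₂)/2, r₂ = 2a_t − r₁ = 2×2.7844×10^5 − 92460 = 4.6442×10^5 km.

r₂ = 4.644×10^5 km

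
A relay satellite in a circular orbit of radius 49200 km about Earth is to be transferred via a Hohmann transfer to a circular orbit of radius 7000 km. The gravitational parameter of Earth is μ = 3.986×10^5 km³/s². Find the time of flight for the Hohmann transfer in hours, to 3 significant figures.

t = 6.51 hours

The Hohmann ellipse has a_t = (r₁ + r₂)/2 = 28100 km.
Half the transfer-orbit period gives t = π√(a_t³/μ) = 23440 s.
Converting: 23440 s ÷ 3600 s/hour = 6.51 hours.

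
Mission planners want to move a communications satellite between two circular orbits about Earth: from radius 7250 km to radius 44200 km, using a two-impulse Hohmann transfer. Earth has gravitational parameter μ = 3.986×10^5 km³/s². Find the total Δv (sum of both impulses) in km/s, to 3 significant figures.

Δv = 3.71 km/s

Semi-major axis of the transfer orbit: a_t = (7250 + 44200)/2 = 25725 km.
Circular speed at r₁: v₁ = √(μ/r₁) = √(3.986×10^5/7250) = 7.415 km/s.
Transfer-orbit speed at r₁ (vis-viva equation): v_p = √[μ(2/r₁ − 1/a_t)] = 9.719 km/s.
First burn Δv₁ = |v_p − v₁| = 2.304 km/s.
Circular speed at r₂: v₂ = √(μ/r₂) = 3.003 km/s.
Transfer-orbit speed at r₂: v_a = √[μ(2/r₂ − 1/a_t)] = 1.594 km/s.
Second burn Δv₂ = |v₂ − v_a| = 1.409 km/s.
Δv = Δv₁ + Δv₂ = 2.304 + 1.409 = 3.713 km/s.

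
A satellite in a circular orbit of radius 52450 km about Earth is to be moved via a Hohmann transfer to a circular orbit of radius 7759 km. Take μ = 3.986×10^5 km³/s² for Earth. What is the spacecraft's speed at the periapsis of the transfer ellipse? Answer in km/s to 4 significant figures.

v = 9.461 km/s

Transfer-ellipse semi-major axis a_t = (r₁ + r₂)/2 = (52450 + 7759)/2 = 30104.5 km.
The periapsis of the transfer ellipse is at r = 7759 km.
From the vis-viva equation, v = √[μ(2/r − 1/a_t)] = 9.461 km/s.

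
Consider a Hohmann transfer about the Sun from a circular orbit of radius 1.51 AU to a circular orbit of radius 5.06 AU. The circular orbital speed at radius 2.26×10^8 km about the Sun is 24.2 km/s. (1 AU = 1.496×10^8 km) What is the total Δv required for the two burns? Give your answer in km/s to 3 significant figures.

From the circular-orbit relation v² = μ/r at r = 2.26×10^8 km: μ = v²r = (24.2)² × 2.26×10^8 = 1.32355×10^11 km³/s².
In km: r₁ = 1.51 × 1.496×10^8 = 2.25896×10^8 km; r₂ = 5.06 × 1.496×10^8 = 7.56976×10^8 km.
Transfer-ellipse semi-major axis a_t = (r₁ + r₂)/2 = (2.25896×10^8 + 7.56976×10^8)/2 = 4.91436×10^8 km.
Circular speed at r₁: v₁ = √(μ/r₁) = √(1.32355×10^11/2.25896×10^8) = 24.206 km/s.
On the transfer ellipse at r₁, v² = μ(2/r − 1/a) gives v_p = √[μ(2/r₁ − 1/a_t)] = 30.042 km/s.
First burn Δv₁ = |v_p − v₁| = 5.836 km/s.
Circular speed at r₂: v₂ = √(μ/r₂) = 13.223 km/s.
Transfer-orbit speed at r₂: v_a = √[μ(2/r₂ − 1/a_t)] = 8.9650 km/s.
Second burn Δv₂ = |v₂ − v_a| = 4.258 km/s.
Δv = Δv₁ + Δv₂ = 5.836 + 4.258 = 10.09 km/s.

Δv = 10.1 km/s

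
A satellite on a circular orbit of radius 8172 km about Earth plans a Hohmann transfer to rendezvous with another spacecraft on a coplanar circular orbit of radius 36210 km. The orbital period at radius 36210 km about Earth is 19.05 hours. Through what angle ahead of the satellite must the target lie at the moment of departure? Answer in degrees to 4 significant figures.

From Kepler's third law T² = 4π²r³/μ at r = 36210 km, T = 19.05 hours = 19.05 × 3600 s = 68580 s: μ = 4π²r³/T² = 3.98520×10^5 km³/s².
Semi-major axis of the transfer orbit: a_t = (8172 + 36210)/2 = 22191 km.
The half-period of the transfer ellipse is t = π√(a_t³/μ) = 16451 s.
Target angular speed ω₂ = √(μ/r₂³) = 9.1618×10^-5 rad/s.
Angle swept by the target during transfer: ω₂·t = 1.5072 rad = 86.36°.
The satellite traverses 180° on the transfer ellipse, so the target must lead by 180° − 86.36° = 93.64°.

φ = 93.64°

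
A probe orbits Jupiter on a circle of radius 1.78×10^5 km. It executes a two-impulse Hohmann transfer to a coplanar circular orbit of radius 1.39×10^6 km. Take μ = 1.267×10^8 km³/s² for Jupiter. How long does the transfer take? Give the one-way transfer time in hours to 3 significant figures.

t = 53.8 hours

The Hohmann ellipse has a_t = (r₁ + r₂)/2 = 7.840×10^5 km.
Transfer time t = π√(a_t³/μ) = π√((7.840×10^5)³ / 1.267×10^8) = 1.937×10^5 s.
Converting: 1.937×10^5 s ÷ 3600 s/hour = 53.8 hours.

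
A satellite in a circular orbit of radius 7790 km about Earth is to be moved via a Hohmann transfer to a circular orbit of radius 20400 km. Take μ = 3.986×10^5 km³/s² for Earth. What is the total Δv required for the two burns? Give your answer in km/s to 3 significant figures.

Δv = 2.59 km/s

Semi-major axis of the transfer orbit: a_t = (7790 + 20400)/2 = 14095 km.
At r₁ the circular-orbit speed is v₁ = √(μ/r₁) = 7.1532 km/s.
On the transfer ellipse at r₁, vis-viva gives v_p = √[μ(2/r₁ − 1/a_t)] = 8.6056 km/s.
First burn Δv₁ = |v_p − v₁| = 1.4524 km/s.
At r₂, v₂ = √(μ/r₂) = 4.420319 km/s.
Transfer-orbit speed at r₂: v_a = √[μ(2/r₂ − 1/a_t)] = 3.286168 km/s.
Second burn Δv₂ = |v₂ − v_a| = 1.1342 km/s.
Total Δv = Δv₁ + Δv₂ = 2.587 km/s.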